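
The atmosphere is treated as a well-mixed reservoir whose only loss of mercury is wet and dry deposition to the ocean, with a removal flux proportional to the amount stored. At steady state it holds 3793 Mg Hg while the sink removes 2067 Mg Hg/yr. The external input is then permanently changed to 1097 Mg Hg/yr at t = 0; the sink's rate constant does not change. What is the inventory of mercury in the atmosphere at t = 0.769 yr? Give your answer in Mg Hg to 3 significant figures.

3180 Mg Hg

Residence time τ = M₀/F₀ = 1.835 yr. The eventual steady state is M_∞ = M₀·(F₁/F₀) = 3793 × 1097/2067 = 2013.0 Mg Hg.
The anomaly ΔM(t) = M(t) − M_∞ decays as ΔM₀·e^(−t/τ) with ΔM₀ = 3793 − 2013.0 = 1780 Mg Hg.
At t = 0.769 yr, e^(−t/τ) = e^(−0.4191) = 0.6577, so ΔM = 1171 Mg Hg and M = 2013.0 + 1171 = 3183.6 Mg Hg.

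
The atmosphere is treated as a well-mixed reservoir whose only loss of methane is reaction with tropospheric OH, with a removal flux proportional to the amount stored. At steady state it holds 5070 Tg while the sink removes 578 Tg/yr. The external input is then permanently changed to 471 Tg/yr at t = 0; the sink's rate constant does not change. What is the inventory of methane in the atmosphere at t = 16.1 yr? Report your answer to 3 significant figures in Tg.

τ = M₀/F₀ = 5070/578 = 8.772 yr; rate constant k = 1/τ.
New steady state M_∞ = F₁/k = F₁·τ = 471 × 8.772 = 4131.4 Tg.
M(t) = M_∞ + (M₀ − M_∞)·e^(−t/τ); t/τ = 16.1/8.772 = 1.835, so e^(−t/τ) = 0.1595.
M(t) = 4131.4 + 938.6 × 0.1595 = 4281.2 Tg.

4280 Tg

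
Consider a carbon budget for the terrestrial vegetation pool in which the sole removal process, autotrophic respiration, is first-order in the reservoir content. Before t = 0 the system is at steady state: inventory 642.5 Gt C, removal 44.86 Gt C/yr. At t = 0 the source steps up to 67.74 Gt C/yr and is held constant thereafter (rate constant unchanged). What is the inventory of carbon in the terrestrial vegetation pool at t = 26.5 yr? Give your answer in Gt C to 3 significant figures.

919 Gt C

τ = M₀/F₀ = 642.5/44.86 = 14.32 yr; rate constant k = 1/τ.
New steady state M_∞ = F₁/k = F₁·τ = 67.74 × 14.32 = 970.20 Gt C.
M(t) = M_∞ + (M₀ − M_∞)·e^(−t/τ); t/τ = 26.5/14.32 = 1.850, so e^(−t/τ) = 0.1572.
M(t) = 970.20 − 327.7 × 0.1572 = 918.68 Gt C.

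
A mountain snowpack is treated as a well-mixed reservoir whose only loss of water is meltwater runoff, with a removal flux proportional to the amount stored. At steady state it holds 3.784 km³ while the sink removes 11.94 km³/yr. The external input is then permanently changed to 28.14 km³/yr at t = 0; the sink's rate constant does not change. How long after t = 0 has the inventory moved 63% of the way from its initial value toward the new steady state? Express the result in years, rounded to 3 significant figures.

τ = M₀/F₀ = 3.784/11.94 = 0.3169 yr.
The remaining gap fraction is e^(−t/τ); 63% covered ⇒ e^(−t/τ) = 0.370.
t = −τ ln(0.370) = 0.3169 × 0.9943 = 0.3151 yr.

0.315 yr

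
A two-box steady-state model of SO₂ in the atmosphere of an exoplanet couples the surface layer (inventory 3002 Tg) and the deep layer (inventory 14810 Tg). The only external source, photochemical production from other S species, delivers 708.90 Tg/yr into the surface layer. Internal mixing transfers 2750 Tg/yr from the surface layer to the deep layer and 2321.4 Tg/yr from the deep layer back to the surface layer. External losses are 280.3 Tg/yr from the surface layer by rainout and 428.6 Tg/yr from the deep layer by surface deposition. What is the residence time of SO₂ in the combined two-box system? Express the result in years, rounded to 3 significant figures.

Residence time in the combined system uses the total inventory and the total *external* removal — internal exchanges between the two boxes cancel.
M_total = 3002 + 14810 = 17812 Tg.
ΣF_external_out = 280.3 + 428.6 = 708.90 Tg/yr.
τ = M_total / ΣF_ext = 17812 / 708.90 = 25.13 yr.

25.1 yr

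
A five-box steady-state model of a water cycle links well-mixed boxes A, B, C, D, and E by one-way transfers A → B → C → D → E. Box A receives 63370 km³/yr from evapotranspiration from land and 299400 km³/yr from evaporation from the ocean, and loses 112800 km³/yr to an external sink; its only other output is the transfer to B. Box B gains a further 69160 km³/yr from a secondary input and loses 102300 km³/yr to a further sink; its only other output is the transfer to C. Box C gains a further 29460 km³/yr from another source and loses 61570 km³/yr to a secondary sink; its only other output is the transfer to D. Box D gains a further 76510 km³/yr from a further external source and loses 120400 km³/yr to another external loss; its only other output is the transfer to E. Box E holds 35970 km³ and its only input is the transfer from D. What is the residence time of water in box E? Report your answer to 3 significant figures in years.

0.255 yr

Box A: F(A→B) = (63370 + 299400) − 112800 = 249970 km³/yr.
Box B: F(B→C) = (249970 + 69160) − 102300 = 216830 km³/yr.
Box C: F(C→D) = (216830 + 29460) − 61570 = 184720 km³/yr.
Box D: F(D→E) = (184720 + 76510) − 120400 = 140830 km³/yr.
Box E throughput = its input = 140830 km³/yr; τ = 35970 / 140830 = 0.2554 yr.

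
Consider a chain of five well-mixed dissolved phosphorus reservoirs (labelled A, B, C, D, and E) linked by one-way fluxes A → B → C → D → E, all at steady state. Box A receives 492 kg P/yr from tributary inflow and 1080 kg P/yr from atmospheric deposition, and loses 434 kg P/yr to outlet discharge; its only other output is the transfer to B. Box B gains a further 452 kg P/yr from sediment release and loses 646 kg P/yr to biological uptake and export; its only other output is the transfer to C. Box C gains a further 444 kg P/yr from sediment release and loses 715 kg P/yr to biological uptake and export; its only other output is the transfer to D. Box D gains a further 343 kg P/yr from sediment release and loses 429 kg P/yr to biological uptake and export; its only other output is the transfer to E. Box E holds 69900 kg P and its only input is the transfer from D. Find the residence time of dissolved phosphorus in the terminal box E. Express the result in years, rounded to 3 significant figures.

119 yr

Box A: F(A→B) = (492 + 1080) − 434 = 1138.0 kg P/yr.
Box B: F(B→C) = (1138.0 + 452) − 646 = 944.00 kg P/yr.
Box C: F(C→D) = (944.00 + 444) − 715 = 673.00 kg P/yr.
Box D: F(D→E) = (673.00 + 343) − 429 = 587.00 kg P/yr.
Box E throughput = its input = 587.00 kg P/yr; τ = 69900 / 587.00 = 119.1 yr.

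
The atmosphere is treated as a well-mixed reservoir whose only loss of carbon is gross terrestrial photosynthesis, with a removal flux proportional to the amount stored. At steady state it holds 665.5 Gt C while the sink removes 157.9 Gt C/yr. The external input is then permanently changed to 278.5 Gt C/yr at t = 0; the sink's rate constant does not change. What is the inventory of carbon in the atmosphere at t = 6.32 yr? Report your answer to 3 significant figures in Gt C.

1060 Gt C

τ = M₀/F₀ = 665.5/157.9 = 4.215 yr; rate constant k = 1/τ.
New steady state M_∞ = F₁/k = F₁·τ = 278.5 × 4.215 = 1173.8 Gt C.
M(t) = M_∞ + (M₀ − M_∞)·e^(−t/τ); t/τ = 6.32/4.215 = 1.500, so e^(−t/τ) = 0.2232.
M(t) = 1173.8 − 508.3 × 0.2232 = 1060.3 Gt C.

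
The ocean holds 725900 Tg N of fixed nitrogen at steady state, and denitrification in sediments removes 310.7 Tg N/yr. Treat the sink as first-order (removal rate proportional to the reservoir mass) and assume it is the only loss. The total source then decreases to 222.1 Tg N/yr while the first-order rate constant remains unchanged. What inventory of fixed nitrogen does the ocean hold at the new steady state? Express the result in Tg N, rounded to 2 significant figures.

520000 Tg N

Rate constant k = F/M = 310.7 / 725900 = 0.0004280 yr⁻¹.
At the new steady state, source = k·M_new ⇒ M_new = 222.1 / 0.0004280 = 518900 Tg N.
(Equivalently M_new = M × F_new/F_old = 725900 × 222.1/310.7.)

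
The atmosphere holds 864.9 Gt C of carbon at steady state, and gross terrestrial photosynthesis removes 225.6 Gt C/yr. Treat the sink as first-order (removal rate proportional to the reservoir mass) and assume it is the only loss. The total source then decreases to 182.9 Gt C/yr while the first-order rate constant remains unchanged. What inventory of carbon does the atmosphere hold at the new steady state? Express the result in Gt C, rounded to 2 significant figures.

Rate constant k = F/M = 225.6 / 864.9 = 0.2608 yr⁻¹.
At the new steady state, source = k·M_new ⇒ M_new = 182.9 / 0.2608 = 701.2 Gt C.
(Equivalently M_new = M × F_new/F_old = 864.9 × 182.9/225.6.)

700 Gt C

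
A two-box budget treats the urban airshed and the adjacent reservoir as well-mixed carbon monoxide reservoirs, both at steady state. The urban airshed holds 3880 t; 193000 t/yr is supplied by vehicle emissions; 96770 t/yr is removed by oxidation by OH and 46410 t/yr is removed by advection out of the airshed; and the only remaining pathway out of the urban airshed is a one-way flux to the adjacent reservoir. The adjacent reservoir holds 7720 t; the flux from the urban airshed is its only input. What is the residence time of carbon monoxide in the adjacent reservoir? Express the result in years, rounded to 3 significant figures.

0.155 yr

Balance the urban airshed: ΣF_in = 193000 t/yr.
Flux to the adjacent reservoir = ΣF_in − (96770 + 46410) = 49820 t/yr.
At steady state the output of the adjacent reservoir equals its input, 49820 t/yr.
τ = M / F = 7720 / 49820 = 0.1550 yr.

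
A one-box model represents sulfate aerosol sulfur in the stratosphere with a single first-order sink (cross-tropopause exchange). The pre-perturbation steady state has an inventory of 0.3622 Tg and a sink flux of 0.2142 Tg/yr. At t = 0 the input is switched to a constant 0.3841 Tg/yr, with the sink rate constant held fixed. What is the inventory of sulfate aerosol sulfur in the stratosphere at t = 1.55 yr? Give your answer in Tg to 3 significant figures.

0.535 Tg

Residence time τ = M₀/F₀ = 1.691 yr. The eventual steady state is M_∞ = M₀·(F₁/F₀) = 0.3622 × 0.3841/0.2142 = 0.64949 Tg.
The anomaly ΔM(t) = M(t) − M_∞ decays as ΔM₀·e^(−t/τ) with ΔM₀ = 0.3622 − 0.64949 = −0.2873 Tg.
At t = 1.55 yr, e^(−t/τ) = e^(−0.9166) = 0.3999, so ΔM = −0.1149 Tg and M = 0.64949 − 0.1149 = 0.53462 Tg.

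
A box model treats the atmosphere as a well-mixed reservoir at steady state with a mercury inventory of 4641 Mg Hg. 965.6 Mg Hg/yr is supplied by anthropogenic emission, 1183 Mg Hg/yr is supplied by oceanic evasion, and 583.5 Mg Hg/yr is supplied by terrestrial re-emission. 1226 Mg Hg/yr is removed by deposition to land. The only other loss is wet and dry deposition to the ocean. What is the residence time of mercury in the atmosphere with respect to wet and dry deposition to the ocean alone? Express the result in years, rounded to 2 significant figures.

At steady state ΣF_in = ΣF_out.
ΣF_in = 965.6 + 1183 + 583.5 = 2732.1 Mg Hg/yr.
Wet and dry deposition to the ocean flux = ΣF_in − (1226) = 2732.1 − 1226 = 1506 Mg Hg/yr.
τ = M / F = 4641 / 1506 = 3.081 yr.

3.1 yr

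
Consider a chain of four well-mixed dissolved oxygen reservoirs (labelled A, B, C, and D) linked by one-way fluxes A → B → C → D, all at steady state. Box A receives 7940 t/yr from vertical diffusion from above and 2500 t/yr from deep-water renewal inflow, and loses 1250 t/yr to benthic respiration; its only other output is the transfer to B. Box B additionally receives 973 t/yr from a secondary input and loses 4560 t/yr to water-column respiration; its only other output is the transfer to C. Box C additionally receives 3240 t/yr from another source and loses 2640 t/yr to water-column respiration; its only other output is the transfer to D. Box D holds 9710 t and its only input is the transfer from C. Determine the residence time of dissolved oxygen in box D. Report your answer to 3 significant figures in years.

Box A: F(A→B) = (7940 + 2500) − 1250 = 9190.0 t/yr.
Box B: F(B→C) = (9190.0 + 973) − 4560 = 5603.0 t/yr.
Box C: F(C→D) = (5603.0 + 3240) − 2640 = 6203.0 t/yr.
Box D throughput = its input = 6203.0 t/yr; τ = 9710 / 6203.0 = 1.565 yr.

1.57 yr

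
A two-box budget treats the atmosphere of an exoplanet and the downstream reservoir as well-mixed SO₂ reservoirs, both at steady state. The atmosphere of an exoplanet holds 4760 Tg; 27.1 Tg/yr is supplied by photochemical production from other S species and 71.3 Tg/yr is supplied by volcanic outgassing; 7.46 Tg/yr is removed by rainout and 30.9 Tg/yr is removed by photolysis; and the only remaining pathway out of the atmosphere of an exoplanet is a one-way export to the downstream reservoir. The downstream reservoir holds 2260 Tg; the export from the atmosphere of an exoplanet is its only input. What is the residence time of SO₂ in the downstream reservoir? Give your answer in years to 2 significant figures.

Balance the atmosphere of an exoplanet: ΣF_in = 27.1 + 71.3 = 98.400 Tg/yr.
Export to the downstream reservoir = ΣF_in − (7.46 + 30.9) = 60.040 Tg/yr.
At steady state the output of the downstream reservoir equals its input, 60.040 Tg/yr.
τ = M / F = 2260 / 60.040 = 37.64 yr.

38 yr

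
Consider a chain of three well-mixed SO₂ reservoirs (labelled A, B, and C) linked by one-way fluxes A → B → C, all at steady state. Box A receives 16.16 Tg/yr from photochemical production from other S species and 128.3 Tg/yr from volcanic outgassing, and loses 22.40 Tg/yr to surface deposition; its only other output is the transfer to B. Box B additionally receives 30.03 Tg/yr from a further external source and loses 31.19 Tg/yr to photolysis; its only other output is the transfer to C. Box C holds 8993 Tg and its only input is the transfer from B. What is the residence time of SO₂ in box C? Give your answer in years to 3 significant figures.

74.4 yr

Box A: F(A→B) = (16.16 + 128.3) − 22.40 = 122.06 Tg/yr.
Box B: F(B→C) = (122.06 + 30.03) − 31.19 = 120.90 Tg/yr.
Box C throughput = its input = 120.90 Tg/yr; τ = 8993 / 120.90 = 74.38 yr.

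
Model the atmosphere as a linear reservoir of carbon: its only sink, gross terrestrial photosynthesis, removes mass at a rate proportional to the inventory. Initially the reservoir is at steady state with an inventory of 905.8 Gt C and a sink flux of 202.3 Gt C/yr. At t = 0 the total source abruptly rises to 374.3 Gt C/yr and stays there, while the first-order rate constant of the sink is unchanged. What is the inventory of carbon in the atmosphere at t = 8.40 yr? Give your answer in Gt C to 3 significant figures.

Residence time τ = M₀/F₀ = 4.478 yr. The eventual steady state is M_∞ = M₀·(F₁/F₀) = 905.8 × 374.3/202.3 = 1675.9 Gt C.
The anomaly ΔM(t) = M(t) − M_∞ decays as ΔM₀·e^(−t/τ) with ΔM₀ = 905.8 − 1675.9 = −770.1 Gt C.
At t = 8.40 yr, e^(−t/τ) = e^(−1.876) = 0.1532, so ΔM = −118.0 Gt C and M = 1675.9 − 118.0 = 1558.0 Gt C.

1560 Gt C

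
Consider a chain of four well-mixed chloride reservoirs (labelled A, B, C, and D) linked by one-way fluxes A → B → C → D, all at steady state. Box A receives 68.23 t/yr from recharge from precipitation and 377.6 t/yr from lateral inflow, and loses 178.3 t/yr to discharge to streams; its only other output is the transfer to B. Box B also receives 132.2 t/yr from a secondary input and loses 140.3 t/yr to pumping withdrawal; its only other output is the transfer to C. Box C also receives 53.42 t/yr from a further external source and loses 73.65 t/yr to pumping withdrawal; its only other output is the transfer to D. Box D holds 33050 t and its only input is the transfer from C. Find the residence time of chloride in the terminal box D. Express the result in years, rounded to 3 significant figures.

138 yr

Box A: F(A→B) = (68.23 + 377.6) − 178.3 = 267.53 t/yr.
Box B: F(B→C) = (267.53 + 132.2) − 140.3 = 259.43 t/yr.
Box C: F(C→D) = (259.43 + 53.42) − 73.65 = 239.20 t/yr.
Box D throughput = its input = 239.20 t/yr; τ = 33050 / 239.20 = 138.2 yr.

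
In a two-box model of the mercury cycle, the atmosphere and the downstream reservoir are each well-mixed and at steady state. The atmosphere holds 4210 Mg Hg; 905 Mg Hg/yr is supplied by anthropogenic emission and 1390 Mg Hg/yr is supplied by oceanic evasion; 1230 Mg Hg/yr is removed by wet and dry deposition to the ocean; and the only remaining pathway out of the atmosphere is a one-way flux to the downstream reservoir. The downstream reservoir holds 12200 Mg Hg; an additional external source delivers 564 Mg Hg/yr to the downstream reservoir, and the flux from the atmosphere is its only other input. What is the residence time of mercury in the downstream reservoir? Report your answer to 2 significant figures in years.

Balance the atmosphere: ΣF_in = 905 + 1390 = 2295.0 Mg Hg/yr.
Flux to the downstream reservoir = ΣF_in − (1230) = 1065.0 Mg Hg/yr.
Total input to the downstream reservoir = 1065.0 + 564 = 1629.0 Mg Hg/yr; at steady state this equals its total output.
τ = M / F = 12200 / 1629.0 = 7.489 yr.

7.5 yr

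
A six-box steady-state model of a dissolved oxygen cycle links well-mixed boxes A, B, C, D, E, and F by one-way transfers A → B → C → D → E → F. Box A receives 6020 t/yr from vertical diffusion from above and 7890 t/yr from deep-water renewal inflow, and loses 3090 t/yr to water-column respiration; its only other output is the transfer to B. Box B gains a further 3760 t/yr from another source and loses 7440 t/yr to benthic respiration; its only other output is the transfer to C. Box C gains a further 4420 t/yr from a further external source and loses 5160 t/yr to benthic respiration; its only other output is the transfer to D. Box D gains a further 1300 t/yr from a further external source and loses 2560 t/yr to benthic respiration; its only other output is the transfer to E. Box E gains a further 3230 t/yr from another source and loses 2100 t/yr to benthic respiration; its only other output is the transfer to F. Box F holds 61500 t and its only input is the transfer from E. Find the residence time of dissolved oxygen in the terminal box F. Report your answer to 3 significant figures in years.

9.81 yr

Box A: F(A→B) = (6020 + 7890) − 3090 = 10820 t/yr.
Box B: F(B→C) = (10820 + 3760) − 7440 = 7140.0 t/yr.
Box C: F(C→D) = (7140.0 + 4420) − 5160 = 6400.0 t/yr.
Box D: F(D→E) = (6400.0 + 1300) − 2560 = 5140.0 t/yr.
Box E: F(E→F) = (5140.0 + 3230) − 2100 = 6270.0 t/yr.
Box F throughput = its input = 6270.0 t/yr; τ = 61500 / 6270.0 = 9.809 yr.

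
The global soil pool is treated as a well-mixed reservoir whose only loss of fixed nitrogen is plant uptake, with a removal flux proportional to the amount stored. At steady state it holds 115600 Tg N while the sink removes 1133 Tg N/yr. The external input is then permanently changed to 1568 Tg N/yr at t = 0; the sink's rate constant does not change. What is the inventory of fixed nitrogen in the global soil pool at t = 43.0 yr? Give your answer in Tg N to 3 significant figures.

τ = M₀/F₀ = 115600/1133 = 102.0 yr; rate constant k = 1/τ.
New steady state M_∞ = F₁/k = F₁·τ = 1568 × 102.0 = 159980 Tg N.
M(t) = M_∞ + (M₀ − M_∞)·e^(−t/τ); t/τ = 43.0/102.0 = 0.4214, so e^(−t/τ) = 0.6561.
M(t) = 159980 − 44380 × 0.6561 = 130860 Tg N.

131000 Tg N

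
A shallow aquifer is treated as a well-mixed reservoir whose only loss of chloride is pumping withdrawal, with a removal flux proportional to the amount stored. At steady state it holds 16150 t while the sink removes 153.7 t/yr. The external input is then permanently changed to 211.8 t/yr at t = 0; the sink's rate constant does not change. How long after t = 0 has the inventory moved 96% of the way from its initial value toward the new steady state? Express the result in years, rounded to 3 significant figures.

τ = M₀/F₀ = 16150/153.7 = 105.1 yr.
The remaining gap fraction is e^(−t/τ); 96% covered ⇒ e^(−t/τ) = 0.0400.
t = −τ ln(0.0400) = 105.1 × 3.219 = 338.2 yr.

338 yr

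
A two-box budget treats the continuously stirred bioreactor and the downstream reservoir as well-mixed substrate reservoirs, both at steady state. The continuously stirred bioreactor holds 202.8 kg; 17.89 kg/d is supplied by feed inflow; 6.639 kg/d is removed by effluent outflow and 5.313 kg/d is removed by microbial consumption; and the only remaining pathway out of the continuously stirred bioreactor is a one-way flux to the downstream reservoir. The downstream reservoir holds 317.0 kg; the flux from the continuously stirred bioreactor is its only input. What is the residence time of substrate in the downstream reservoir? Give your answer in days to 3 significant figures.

53.4 d

Balance the continuously stirred bioreactor: ΣF_in = 17.890 kg/d.
Flux to the downstream reservoir = ΣF_in − (6.639 + 5.313) = 5.9380 kg/d.
At steady state the output of the downstream reservoir equals its input, 5.9380 kg/d.
τ = M / F = 317.0 / 5.9380 = 53.38 d.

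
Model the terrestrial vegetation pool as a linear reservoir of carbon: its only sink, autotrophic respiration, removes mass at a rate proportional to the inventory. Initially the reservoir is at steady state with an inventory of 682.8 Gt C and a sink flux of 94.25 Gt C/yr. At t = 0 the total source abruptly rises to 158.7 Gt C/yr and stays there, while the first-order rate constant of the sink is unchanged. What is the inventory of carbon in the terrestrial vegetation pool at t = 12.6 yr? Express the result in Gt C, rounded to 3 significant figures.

1070 Gt C

τ = M₀/F₀ = 682.8/94.25 = 7.245 yr; rate constant k = 1/τ.
New steady state M_∞ = F₁/k = F₁·τ = 158.7 × 7.245 = 1149.7 Gt C.
M(t) = M_∞ + (M₀ − M_∞)·e^(−t/τ); t/τ = 12.6/7.245 = 1.739, so e^(−t/τ) = 0.1757.
M(t) = 1149.7 − 466.9 × 0.1757 = 1067.7 Gt C.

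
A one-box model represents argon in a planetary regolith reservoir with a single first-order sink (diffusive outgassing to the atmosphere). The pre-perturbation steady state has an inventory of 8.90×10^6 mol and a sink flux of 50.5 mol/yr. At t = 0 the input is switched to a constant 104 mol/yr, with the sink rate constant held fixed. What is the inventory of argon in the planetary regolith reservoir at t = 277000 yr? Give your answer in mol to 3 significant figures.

1.64×10^7 mol

τ = M₀/F₀ = 8.90×10^6/50.5 = 176200 yr; rate constant k = 1/τ.
New steady state M_∞ = F₁/k = F₁·τ = 104 × 176200 = 1.8329×10^7 mol.
M(t) = M_∞ + (M₀ − M_∞)·e^(−t/τ); t/τ = 277000/176200 = 1.572, so e^(−t/τ) = 0.2077.
M(t) = 1.8329×10^7 − 9.429×10^6 × 0.2077 = 1.6371×10^7 mol.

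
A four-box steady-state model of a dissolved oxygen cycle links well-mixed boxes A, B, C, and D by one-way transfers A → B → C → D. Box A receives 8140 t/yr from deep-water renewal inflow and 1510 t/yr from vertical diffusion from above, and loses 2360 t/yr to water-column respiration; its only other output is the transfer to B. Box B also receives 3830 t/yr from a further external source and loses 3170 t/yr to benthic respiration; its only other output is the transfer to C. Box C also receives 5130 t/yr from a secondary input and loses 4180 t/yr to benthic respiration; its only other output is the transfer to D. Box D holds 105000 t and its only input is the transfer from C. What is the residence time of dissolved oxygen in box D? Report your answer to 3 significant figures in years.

11.8 yr

Box A: F(A→B) = (8140 + 1510) − 2360 = 7290.0 t/yr.
Box B: F(B→C) = (7290.0 + 3830) − 3170 = 7950.0 t/yr.
Box C: F(C→D) = (7950.0 + 5130) − 4180 = 8900.0 t/yr.
Box D throughput = its input = 8900.0 t/yr; τ = 105000 / 8900.0 = 11.80 yr.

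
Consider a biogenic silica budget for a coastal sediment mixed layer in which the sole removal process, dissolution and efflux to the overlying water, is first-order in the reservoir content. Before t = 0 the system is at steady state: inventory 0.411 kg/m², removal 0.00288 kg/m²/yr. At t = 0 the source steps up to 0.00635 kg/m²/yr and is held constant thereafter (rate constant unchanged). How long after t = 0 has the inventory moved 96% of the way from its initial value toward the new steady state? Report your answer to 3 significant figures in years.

459 yr

τ = M₀/F₀ = 0.411/0.00288 = 142.7 yr.
The remaining gap fraction is e^(−t/τ); 96% covered ⇒ e^(−t/τ) = 0.0400.
t = −τ ln(0.0400) = 142.7 × 3.219 = 459.4 yr.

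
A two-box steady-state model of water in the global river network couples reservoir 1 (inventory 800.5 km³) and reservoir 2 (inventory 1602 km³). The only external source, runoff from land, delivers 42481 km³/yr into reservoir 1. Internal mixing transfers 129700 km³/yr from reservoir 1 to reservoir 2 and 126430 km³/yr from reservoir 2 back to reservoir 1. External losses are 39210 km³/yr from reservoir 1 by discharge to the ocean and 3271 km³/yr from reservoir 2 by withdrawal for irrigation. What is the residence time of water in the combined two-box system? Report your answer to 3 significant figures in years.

0.0566 yr

For the system as a whole, the A↔B exchange is internal and contributes nothing to the throughput; only the external sinks remove mass.
M_total = 800.5 + 1602 = 2402.5 km³.
ΣF_external_out = 39210 + 3271 = 42481 km³/yr.
τ = M_total / ΣF_ext = 2402.5 / 42481 = 0.05655 yr.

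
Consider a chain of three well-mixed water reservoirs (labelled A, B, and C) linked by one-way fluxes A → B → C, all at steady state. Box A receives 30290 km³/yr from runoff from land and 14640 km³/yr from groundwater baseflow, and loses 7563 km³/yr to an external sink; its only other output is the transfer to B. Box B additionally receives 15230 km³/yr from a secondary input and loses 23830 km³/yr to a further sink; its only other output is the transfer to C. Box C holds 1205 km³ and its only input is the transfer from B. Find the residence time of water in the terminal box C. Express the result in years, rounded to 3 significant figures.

Box A: F(A→B) = (30290 + 14640) − 7563 = 37367 km³/yr.
Box B: F(B→C) = (37367 + 15230) − 23830 = 28767 km³/yr.
Box C throughput = its input = 28767 km³/yr; τ = 1205 / 28767 = 0.04189 yr.

0.0419 yr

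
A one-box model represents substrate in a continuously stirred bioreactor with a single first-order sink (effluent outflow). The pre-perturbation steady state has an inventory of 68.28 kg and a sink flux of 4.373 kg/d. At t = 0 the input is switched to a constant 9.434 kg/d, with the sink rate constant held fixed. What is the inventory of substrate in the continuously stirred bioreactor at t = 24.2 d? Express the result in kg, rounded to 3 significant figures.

131 kg

The sink rate constant is k = F₀/M₀ = 4.373/68.28 = 0.06405 d⁻¹.
Solving dM/dt = F₁ − kM with M(0) = M₀ gives M(t) = F₁/k + (M₀ − F₁/k)·e^(−kt).
F₁/k = 9.434/0.06405 = 147.30 kg; kt = 0.06405 × 24.2 = 1.550, e^(−kt) = 0.2123.
M(24.2) = 147.30 + (68.28 − 147.30) × 0.2123 = 147.30 − 16.77 = 130.53 kg.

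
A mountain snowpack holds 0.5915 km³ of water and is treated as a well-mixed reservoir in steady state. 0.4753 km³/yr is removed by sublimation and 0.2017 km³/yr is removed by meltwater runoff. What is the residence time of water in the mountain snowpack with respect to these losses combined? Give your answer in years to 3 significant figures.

Total removal = 0.4753 + 0.2017 = 0.67700 km³/yr.
τ = M / ΣF_out = 0.5915 / 0.67700 = 0.8737 yr.

0.874 yr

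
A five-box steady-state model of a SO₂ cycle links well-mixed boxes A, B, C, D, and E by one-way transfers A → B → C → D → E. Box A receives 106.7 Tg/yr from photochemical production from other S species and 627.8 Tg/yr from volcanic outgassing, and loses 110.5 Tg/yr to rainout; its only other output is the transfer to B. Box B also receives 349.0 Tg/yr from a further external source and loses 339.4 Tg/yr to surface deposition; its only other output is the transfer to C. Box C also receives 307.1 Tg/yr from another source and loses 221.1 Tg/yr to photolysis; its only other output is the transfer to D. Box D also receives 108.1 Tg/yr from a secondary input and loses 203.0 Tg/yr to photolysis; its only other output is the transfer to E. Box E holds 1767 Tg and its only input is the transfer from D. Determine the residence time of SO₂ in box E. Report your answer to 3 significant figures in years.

2.83 yr

Box A: F(A→B) = (106.7 + 627.8) − 110.5 = 624.00 Tg/yr.
Box B: F(B→C) = (624.00 + 349.0) − 339.4 = 633.60 Tg/yr.
Box C: F(C→D) = (633.60 + 307.1) − 221.1 = 719.60 Tg/yr.
Box D: F(D→E) = (719.60 + 108.1) − 203.0 = 624.70 Tg/yr.
Box E throughput = its input = 624.70 Tg/yr; τ = 1767 / 624.70 = 2.829 yr.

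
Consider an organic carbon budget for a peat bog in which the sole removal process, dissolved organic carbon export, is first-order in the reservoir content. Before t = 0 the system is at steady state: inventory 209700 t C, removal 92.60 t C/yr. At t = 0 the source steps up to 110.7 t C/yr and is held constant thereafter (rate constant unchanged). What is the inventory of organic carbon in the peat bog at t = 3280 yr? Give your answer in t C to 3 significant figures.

241000 t C

τ = M₀/F₀ = 209700/92.60 = 2265 yr; rate constant k = 1/τ.
New steady state M_∞ = F₁/k = F₁·τ = 110.7 × 2265 = 250690 t C.
M(t) = M_∞ + (M₀ − M_∞)·e^(−t/τ); t/τ = 3280/2265 = 1.448, so e^(−t/τ) = 0.2349.
M(t) = 250690 − 40990 × 0.2349 = 241060 t C.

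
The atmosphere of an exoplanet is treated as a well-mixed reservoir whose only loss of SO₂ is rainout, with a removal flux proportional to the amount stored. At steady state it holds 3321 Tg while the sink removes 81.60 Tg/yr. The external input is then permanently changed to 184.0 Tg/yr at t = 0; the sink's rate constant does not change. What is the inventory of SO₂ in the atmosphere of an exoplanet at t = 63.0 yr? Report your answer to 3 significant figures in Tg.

6600 Tg

τ = M₀/F₀ = 3321/81.60 = 40.70 yr; rate constant k = 1/τ.
New steady state M_∞ = F₁/k = F₁·τ = 184.0 × 40.70 = 7488.5 Tg.
M(t) = M_∞ + (M₀ − M_∞)·e^(−t/τ); t/τ = 63.0/40.70 = 1.548, so e^(−t/τ) = 0.2127.
M(t) = 7488.5 − 4168 × 0.2127 = 6602.2 Tg.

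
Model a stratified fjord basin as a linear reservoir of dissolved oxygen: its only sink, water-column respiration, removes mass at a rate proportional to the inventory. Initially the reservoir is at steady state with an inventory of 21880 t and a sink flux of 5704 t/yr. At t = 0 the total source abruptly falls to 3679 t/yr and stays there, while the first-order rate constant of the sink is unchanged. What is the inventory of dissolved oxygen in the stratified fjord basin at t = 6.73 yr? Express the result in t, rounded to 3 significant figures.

The sink rate constant is k = F₀/M₀ = 5704/21880 = 0.2607 yr⁻¹.
Solving dM/dt = F₁ − kM with M(0) = M₀ gives M(t) = F₁/k + (M₀ − F₁/k)·e^(−kt).
F₁/k = 3679/0.2607 = 14112 t; kt = 0.2607 × 6.73 = 1.754, e^(−kt) = 0.1730.
M(6.73) = 14112 + (21880 − 14112) × 0.1730 = 14112 + 1344 = 15456 t.

15500 t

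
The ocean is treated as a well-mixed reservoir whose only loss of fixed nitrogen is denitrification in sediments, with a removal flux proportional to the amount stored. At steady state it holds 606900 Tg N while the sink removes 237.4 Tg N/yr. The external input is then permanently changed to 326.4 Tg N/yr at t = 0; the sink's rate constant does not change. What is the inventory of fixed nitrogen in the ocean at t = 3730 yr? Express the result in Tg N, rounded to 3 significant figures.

The sink rate constant is k = F₀/M₀ = 237.4/606900 = 0.0003912 yr⁻¹.
Solving dM/dt = F₁ − kM with M(0) = M₀ gives M(t) = F₁/k + (M₀ − F₁/k)·e^(−kt).
F₁/k = 326.4/0.0003912 = 834420 Tg N; kt = 0.0003912 × 3730 = 1.459, e^(−kt) = 0.2325.
M(3730) = 834420 + (606900 − 834420) × 0.2325 = 834420 − 52890 = 781530 Tg N.

782000 Tg N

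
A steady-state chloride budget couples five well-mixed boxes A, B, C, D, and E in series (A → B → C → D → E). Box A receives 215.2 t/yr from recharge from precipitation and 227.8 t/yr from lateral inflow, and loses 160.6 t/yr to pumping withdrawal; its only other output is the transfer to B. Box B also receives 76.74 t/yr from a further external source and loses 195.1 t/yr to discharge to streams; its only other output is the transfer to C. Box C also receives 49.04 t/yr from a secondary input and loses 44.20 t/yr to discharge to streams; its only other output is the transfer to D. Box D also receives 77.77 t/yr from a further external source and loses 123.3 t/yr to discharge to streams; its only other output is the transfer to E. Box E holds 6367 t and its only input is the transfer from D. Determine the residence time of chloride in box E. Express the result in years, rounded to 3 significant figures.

51.6 yr

Box A: F(A→B) = (215.2 + 227.8) − 160.6 = 282.40 t/yr.
Box B: F(B→C) = (282.40 + 76.74) − 195.1 = 164.04 t/yr.
Box C: F(C→D) = (164.04 + 49.04) − 44.20 = 168.88 t/yr.
Box D: F(D→E) = (168.88 + 77.77) − 123.3 = 123.35 t/yr.
Box E throughput = its input = 123.35 t/yr; τ = 6367 / 123.35 = 51.62 yr.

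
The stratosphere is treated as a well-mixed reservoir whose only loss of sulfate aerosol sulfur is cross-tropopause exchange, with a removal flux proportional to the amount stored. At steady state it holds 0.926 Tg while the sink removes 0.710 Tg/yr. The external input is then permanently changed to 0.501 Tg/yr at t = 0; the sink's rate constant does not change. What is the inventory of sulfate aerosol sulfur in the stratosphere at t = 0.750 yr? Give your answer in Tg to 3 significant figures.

0.807 Tg

τ = M₀/F₀ = 0.926/0.710 = 1.304 yr; rate constant k = 1/τ.
New steady state M_∞ = F₁/k = F₁·τ = 0.501 × 1.304 = 0.65342 Tg.
M(t) = M_∞ + (M₀ − M_∞)·e^(−t/τ); t/τ = 0.750/1.304 = 0.5751, so e^(−t/τ) = 0.5627.
M(t) = 0.65342 + 0.2726 × 0.5627 = 0.80679 Tg.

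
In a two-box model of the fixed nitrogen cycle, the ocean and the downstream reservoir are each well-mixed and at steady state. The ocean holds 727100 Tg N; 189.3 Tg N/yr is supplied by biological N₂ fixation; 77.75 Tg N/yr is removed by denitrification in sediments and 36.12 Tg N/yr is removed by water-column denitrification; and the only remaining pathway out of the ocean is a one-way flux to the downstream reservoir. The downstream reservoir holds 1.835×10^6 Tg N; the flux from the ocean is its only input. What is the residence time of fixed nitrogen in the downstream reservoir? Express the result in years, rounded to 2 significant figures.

Balance the ocean: ΣF_in = 189.30 Tg N/yr.
Flux to the downstream reservoir = ΣF_in − (77.75 + 36.12) = 75.430 Tg N/yr.
At steady state the output of the downstream reservoir equals its input, 75.430 Tg N/yr.
τ = M / F = 1.835×10^6 / 75.430 = 24330 yr.

24000 yr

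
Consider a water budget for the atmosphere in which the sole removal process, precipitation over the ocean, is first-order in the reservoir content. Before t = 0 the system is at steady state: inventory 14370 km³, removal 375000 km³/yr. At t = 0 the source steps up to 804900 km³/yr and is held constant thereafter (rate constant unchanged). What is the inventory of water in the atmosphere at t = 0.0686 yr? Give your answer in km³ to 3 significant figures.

τ = M₀/F₀ = 14370/375000 = 0.03832 yr; rate constant k = 1/τ.
New steady state M_∞ = F₁/k = F₁·τ = 804900 × 0.03832 = 30844 km³.
M(t) = M_∞ + (M₀ − M_∞)·e^(−t/τ); t/τ = 0.0686/0.03832 = 1.790, so e^(−t/τ) = 0.1669.
M(t) = 30844 − 16470 × 0.1669 = 28094 km³.

28100 km³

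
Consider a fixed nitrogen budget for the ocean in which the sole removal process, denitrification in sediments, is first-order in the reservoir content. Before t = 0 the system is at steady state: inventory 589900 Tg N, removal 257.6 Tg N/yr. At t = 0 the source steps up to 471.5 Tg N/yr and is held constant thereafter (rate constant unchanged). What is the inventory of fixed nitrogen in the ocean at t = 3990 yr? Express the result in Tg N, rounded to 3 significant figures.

994000 Tg N

The sink rate constant is k = F₀/M₀ = 257.6/589900 = 0.0004367 yr⁻¹.
Solving dM/dt = F₁ − kM with M(0) = M₀ gives M(t) = F₁/k + (M₀ − F₁/k)·e^(−kt).
F₁/k = 471.5/0.0004367 = 1.0797×10^6 Tg N; kt = 0.0004367 × 3990 = 1.742, e^(−kt) = 0.1751.
M(3990) = 1.0797×10^6 + (589900 − 1.0797×10^6) × 0.1751 = 1.0797×10^6 − 85770 = 993960 Tg N.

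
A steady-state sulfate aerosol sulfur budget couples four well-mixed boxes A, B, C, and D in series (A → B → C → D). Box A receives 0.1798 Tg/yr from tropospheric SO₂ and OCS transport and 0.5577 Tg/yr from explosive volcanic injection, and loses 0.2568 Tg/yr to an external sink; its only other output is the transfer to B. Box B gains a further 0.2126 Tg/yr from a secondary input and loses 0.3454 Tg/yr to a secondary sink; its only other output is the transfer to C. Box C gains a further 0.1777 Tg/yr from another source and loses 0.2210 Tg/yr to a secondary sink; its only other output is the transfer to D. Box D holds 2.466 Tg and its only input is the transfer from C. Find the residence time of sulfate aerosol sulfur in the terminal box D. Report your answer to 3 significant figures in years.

Box A: F(A→B) = (0.1798 + 0.5577) − 0.2568 = 0.48070 Tg/yr.
Box B: F(B→C) = (0.48070 + 0.2126) − 0.3454 = 0.34790 Tg/yr.
Box C: F(C→D) = (0.34790 + 0.1777) − 0.2210 = 0.30460 Tg/yr.
Box D throughput = its input = 0.30460 Tg/yr; τ = 2.466 / 0.30460 = 8.096 yr.

8.10 yr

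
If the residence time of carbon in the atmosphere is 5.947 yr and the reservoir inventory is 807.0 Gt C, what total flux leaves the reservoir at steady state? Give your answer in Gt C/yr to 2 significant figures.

F = M / τ = 807.0 / 5.947 = 135.7 Gt C/yr.

140 Gt C/yr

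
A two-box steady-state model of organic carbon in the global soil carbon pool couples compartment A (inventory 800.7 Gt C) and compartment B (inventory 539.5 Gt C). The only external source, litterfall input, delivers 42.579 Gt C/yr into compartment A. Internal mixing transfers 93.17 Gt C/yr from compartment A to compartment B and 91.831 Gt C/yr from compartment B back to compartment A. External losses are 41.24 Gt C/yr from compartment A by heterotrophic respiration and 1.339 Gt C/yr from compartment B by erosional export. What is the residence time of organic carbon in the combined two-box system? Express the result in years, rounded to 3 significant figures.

31.5 yr

Treat the two boxes together as one reservoir: the mixing fluxes between them are internal recycling, so τ = ΣM / Σ(external losses).
M_total = 800.7 + 539.5 = 1340.2 Gt C.
ΣF_external_out = 41.24 + 1.339 = 42.579 Gt C/yr.
τ = M_total / ΣF_ext = 1340.2 / 42.579 = 31.48 yr.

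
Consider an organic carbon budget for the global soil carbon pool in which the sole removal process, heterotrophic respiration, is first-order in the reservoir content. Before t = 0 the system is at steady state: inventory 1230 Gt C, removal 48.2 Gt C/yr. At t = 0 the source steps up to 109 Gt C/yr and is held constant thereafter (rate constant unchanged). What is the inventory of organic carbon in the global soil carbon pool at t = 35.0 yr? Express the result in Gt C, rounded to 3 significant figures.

Residence time τ = M₀/F₀ = 25.52 yr. The eventual steady state is M_∞ = M₀·(F₁/F₀) = 1230 × 109/48.2 = 2781.5 Gt C.
The anomaly ΔM(t) = M(t) − M_∞ decays as ΔM₀·e^(−t/τ) with ΔM₀ = 1230 − 2781.5 = −1552 Gt C.
At t = 35.0 yr, e^(−t/τ) = e^(−1.372) = 0.2537, so ΔM = −393.6 Gt C and M = 2781.5 − 393.6 = 2387.9 Gt C.

2390 Gt C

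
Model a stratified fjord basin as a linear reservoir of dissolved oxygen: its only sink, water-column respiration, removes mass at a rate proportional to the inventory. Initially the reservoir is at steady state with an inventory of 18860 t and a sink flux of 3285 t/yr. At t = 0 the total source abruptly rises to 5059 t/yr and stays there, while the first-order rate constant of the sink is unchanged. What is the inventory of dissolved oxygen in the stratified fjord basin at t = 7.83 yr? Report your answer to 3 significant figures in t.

26400 t

The sink rate constant is k = F₀/M₀ = 3285/18860 = 0.1742 yr⁻¹.
Solving dM/dt = F₁ − kM with M(0) = M₀ gives M(t) = F₁/k + (M₀ − F₁/k)·e^(−kt).
F₁/k = 5059/0.1742 = 29045 t; kt = 0.1742 × 7.83 = 1.364, e^(−kt) = 0.2557.
M(7.83) = 29045 + (18860 − 29045) × 0.2557 = 29045 − 2604 = 26441 t.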